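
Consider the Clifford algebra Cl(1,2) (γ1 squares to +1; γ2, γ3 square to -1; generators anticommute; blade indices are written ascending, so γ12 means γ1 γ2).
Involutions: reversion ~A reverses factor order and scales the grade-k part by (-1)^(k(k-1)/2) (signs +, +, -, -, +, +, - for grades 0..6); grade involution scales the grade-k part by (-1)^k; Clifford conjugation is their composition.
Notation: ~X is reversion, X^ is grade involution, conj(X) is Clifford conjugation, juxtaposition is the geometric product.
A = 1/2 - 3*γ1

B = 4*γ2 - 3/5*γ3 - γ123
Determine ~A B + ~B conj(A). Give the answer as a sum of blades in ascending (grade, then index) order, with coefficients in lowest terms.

first term: 2*γ2 - 3/10*γ3 - 12*γ12 + 9/5*γ13 + 3*γ23 - 1/2*γ123
second term: 2*γ2 - 3/10*γ3 - 12*γ12 + 9/5*γ13 + 3*γ23 + 1/2*γ123
Answer: 4*γ2 - 3/5*γ3 - 24*γ12 + 18/5*γ13 + 6*γ23


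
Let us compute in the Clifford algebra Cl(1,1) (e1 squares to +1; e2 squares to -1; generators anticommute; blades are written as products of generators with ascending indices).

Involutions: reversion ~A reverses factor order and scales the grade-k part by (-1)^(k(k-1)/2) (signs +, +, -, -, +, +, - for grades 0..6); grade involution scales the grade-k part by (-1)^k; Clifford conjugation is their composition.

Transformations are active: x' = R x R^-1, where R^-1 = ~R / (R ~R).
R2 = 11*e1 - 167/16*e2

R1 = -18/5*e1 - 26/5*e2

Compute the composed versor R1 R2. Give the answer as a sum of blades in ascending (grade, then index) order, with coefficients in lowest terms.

Distribute over the terms of R1 (each basis-blade product reordered to ascending indices, repeated generators contracted through their squares):
(-18/5*e1) R2 = -198/5 + 1503/40*e1 e2
(-26/5*e2) R2 = -2171/40 + 286/5*e1 e2
Summing the partial products and collecting blades:
Answer: -751/8 + 3791/40*e1 e2


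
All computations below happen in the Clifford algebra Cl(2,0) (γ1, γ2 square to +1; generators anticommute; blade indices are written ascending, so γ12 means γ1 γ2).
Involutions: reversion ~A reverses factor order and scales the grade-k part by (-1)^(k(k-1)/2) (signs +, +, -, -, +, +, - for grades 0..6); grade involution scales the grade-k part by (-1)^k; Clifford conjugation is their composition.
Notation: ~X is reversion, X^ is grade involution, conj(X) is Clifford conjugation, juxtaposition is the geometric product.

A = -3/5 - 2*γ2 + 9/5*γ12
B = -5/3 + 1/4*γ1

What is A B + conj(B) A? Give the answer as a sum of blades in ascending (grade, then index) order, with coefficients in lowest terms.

first term: 1 - 3/20*γ1 + 173/60*γ2 - 5/2*γ12
second term: 1 + 3/20*γ1 + 173/60*γ2 - 5/2*γ12
Answer: 2 + 173/30*γ2 - 5*γ12


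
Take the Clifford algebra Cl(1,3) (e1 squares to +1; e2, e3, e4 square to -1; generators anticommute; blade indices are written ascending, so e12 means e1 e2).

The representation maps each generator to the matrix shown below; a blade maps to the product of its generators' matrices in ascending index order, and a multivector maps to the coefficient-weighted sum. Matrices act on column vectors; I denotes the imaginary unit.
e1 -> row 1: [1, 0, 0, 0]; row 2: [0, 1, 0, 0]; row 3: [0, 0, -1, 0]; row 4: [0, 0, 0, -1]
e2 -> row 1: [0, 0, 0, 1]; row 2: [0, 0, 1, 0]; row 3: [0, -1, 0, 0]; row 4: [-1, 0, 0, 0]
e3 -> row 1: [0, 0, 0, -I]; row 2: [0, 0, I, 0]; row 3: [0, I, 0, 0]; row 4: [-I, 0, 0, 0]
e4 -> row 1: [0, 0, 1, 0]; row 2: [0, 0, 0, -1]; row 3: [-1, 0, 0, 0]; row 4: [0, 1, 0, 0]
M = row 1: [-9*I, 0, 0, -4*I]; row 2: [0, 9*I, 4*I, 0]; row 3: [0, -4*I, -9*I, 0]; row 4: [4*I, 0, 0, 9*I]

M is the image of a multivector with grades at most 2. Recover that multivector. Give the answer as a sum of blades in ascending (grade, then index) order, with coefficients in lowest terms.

Method: the blade images are trace-orthogonal — tr(rho(e_A) rho(e_B)^-1) = 4 if A = B and 0 otherwise — and rho(e_A)^-1 = (e_A)^2 * rho(e_A) with (e_A)^2 = +1 or -1, so the coefficient of e_A in the preimage is (e_A)^2 * tr(M rho(e_A))/4.
Nonzero projections over blades of grade <= 2: e13: (e13)^2 = +1, tr(M rho(e13)) = 16, coefficient 4; e23: (e23)^2 = -1, tr(M rho(e23)) = -36, coefficient 9. Every other blade of grade <= 2 projects to 0.
Answer: 4*e13 + 9*e23


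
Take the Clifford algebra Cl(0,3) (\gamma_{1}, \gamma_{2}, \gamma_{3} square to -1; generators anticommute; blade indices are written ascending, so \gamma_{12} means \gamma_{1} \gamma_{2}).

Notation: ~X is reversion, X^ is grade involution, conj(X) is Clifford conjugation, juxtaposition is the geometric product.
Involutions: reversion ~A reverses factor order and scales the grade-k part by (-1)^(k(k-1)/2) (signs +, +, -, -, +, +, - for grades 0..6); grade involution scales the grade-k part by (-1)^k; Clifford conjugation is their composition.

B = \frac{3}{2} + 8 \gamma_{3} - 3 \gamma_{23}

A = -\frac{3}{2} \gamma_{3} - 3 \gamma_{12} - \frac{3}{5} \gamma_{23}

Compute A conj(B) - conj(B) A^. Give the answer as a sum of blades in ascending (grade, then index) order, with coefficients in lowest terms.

first term: -\frac{51}{5} - \frac{93}{10} \gamma_{2} - \frac{9}{4} \gamma_{3} - \frac{9}{2} \gamma_{12} + 9 \gamma_{13} - \frac{9}{10} \gamma_{23} + 24 \gamma_{123}
second term: \frac{69}{5} + \frac{3}{10} \gamma_{2} + \frac{9}{4} \gamma_{3} - \frac{9}{2} \gamma_{12} - 9 \gamma_{13} - \frac{9}{10} \gamma_{23} + 24 \gamma_{123}
Answer: -24 - \frac{48}{5} \gamma_{2} - \frac{9}{2} \gamma_{3} + 18 \gamma_{13}


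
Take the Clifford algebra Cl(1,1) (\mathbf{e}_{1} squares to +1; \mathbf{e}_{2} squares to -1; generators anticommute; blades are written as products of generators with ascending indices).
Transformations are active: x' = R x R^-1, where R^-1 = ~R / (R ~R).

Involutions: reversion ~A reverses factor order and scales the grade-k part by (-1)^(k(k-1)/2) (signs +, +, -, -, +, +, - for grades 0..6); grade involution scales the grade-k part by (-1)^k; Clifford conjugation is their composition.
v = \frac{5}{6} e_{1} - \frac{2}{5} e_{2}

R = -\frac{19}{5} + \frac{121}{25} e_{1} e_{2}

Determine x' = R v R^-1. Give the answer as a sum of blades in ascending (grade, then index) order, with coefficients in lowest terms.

~R = -\frac{19}{5} - \frac{121}{25} e_{1} e_{2}, and R ~R = -\frac{5616}{625}, so R^-1 = ~R / (-\frac{5616}{625}).
R v = -\frac{923}{750} e_{1} - \frac{377}{150} e_{2}
Answer: -\frac{2429}{1296} e_{1} - \frac{11183}{6480} e_{2}


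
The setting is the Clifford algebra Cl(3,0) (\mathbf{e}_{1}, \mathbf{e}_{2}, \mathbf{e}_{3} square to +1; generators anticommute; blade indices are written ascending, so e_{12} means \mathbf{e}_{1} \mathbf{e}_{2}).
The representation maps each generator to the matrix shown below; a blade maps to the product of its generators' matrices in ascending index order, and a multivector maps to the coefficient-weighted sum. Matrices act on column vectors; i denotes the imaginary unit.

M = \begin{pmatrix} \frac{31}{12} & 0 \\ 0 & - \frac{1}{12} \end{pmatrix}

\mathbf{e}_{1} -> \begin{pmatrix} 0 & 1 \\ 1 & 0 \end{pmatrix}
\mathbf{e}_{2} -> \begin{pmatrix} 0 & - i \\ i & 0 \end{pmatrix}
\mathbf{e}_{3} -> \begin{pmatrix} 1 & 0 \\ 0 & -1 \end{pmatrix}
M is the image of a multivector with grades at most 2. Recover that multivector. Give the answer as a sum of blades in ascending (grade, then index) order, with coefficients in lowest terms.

Method: 1, rho(e_{1}), rho(e_{2}), rho(e_{3}) form a trace-orthogonal basis of the 2x2 complex matrices (tr(X Y) = 2 if X = Y, else 0), so M = m0*1 + m1*rho(e_{1}) + m2*rho(e_{2}) + m3*rho(e_{3}) with m0 = tr(M)/2 = \frac{5}{4}, m1 = tr(M rho(e_{1}))/2 = 0, m2 = tr(M rho(e_{2}))/2 = 0, m3 = tr(M rho(e_{3}))/2 = \frac{4}{3}.
Multiplying table entries, the bivector images are rho(e_{12}) = i*rho(e_{3}), rho(e_{13}) = -i*rho(e_{2}), rho(e_{23}) = i*rho(e_{1}); with real blade coefficients the real parts of m0..m3 are the coefficients of 1, e_{1}, e_{2}, e_{3} and the imaginary parts give the bivectors (e_{23}: Im m1, e_{13}: -Im m2, e_{12}: Im m3).
Answer: \frac{5}{4} + \frac{4}{3} e_{3}


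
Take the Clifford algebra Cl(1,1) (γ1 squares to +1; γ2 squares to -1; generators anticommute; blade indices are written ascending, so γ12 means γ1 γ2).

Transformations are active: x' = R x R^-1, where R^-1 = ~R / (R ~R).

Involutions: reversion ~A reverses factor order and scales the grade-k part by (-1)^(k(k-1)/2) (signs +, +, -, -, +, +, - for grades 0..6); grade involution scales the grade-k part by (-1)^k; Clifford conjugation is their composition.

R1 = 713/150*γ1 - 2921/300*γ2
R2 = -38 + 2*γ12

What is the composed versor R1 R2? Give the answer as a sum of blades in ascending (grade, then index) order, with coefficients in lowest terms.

Distribute over the terms of R1 (each basis-blade product reordered to ascending indices, repeated generators contracted through their squares):
(713/150*γ1) R2 = -13547/75*γ1 + 713/75*γ2
(-2921/300*γ2) R2 = -2921/150*γ1 + 55499/150*γ2
Summing the partial products and collecting blades:
Answer: -2001/10*γ1 + 759/2*γ2


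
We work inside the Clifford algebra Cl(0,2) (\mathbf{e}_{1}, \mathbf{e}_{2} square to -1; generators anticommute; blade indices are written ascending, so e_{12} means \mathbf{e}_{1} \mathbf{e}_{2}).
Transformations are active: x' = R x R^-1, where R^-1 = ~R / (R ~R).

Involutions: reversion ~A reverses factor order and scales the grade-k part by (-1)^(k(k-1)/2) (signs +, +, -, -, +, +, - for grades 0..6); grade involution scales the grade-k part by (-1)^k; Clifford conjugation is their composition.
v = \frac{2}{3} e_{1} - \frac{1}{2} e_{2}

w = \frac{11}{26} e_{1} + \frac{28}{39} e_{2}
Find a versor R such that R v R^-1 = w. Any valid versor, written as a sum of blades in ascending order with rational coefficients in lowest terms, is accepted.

Take R = v + w = \frac{85}{78} e_{1} + \frac{17}{78} e_{2}. Because q(v) = q(w) = -\frac{25}{36}, conjugation by R sends v exactly to w.
Answer: \frac{85}{78} e_{1} + \frac{17}{78} e_{2}


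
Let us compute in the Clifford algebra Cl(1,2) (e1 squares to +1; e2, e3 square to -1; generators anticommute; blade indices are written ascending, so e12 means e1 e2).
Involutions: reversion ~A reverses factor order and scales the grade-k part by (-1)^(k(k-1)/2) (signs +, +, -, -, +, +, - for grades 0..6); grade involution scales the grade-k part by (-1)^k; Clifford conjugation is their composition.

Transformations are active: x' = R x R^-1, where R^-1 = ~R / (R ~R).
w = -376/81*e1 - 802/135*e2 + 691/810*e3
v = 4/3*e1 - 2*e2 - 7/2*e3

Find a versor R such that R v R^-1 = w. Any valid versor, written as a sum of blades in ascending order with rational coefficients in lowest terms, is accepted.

The midline construction: v and w both square to -521/36, so reflecting in their sum -268/81*e1 - 1072/135*e2 - 1072/405*e3 exchanges them.
Answer: -268/81*e1 - 1072/135*e2 - 1072/405*e3


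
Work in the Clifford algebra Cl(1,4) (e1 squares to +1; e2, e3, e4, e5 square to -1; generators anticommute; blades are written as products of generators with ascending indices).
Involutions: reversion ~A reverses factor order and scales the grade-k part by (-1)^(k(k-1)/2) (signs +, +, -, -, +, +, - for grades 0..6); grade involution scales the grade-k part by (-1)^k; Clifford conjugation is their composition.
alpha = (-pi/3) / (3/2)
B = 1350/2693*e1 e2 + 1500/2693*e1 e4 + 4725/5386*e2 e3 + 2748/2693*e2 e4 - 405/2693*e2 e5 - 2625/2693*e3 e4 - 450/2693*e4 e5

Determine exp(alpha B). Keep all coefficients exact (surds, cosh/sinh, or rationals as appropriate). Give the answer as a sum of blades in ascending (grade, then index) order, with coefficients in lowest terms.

B^2 term by term: the squares give (1350/2693)^2*(e1 e2)^2 + (1500/2693)^2*(e1 e4)^2 + (4725/5386)^2*(e2 e3)^2 + (2748/2693)^2*(e2 e4)^2 + (-405/2693)^2*(e2 e5)^2 + (-2625/2693)^2*(e3 e4)^2 + (-450/2693)^2*(e4 e5)^2 = 1822500/7252249*(+1) + 2250000/7252249*(+1) + 22325625/29008996*(-1) + 7551504/7252249*(-1) + 164025/7252249*(-1) + 6890625/7252249*(-1) + 202500/7252249*(-1) = -9/4 (each basis 2-blade squares to minus the product of its generators' squares); cross terms between blades sharing an index anticommute and cancel; the commuting (index-disjoint) pairs give grade-4 terms 2*c*c'*(blade product), which cancel blade by blade — e1 e2 e3 e4: -7087500/7252249 + 7087500/7252249 = 0; e1 e2 e4 e5: -1215000/7252249 + 1215000/7252249 = 0; e2 e3 e4 e5: -2126250/7252249 + 2126250/7252249 = 0 — confirming B is simple. So B^2 = -9/4.
B^2 = -9/4 — since the square is negative, the closed form is circular: l = 3/2, alpha*l = -pi/3, so exp(alpha B) = cos(-pi/3) + (sin(-pi/3)/(3/2))*B = 1/2 + (-sqrt(3)/3)*B.
Answer: 1/2 - 450*sqrt(3)/2693*e1 e2 - 500*sqrt(3)/2693*e1 e4 - 1575*sqrt(3)/5386*e2 e3 - 916*sqrt(3)/2693*e2 e4 + 135*sqrt(3)/2693*e2 e5 + 875*sqrt(3)/2693*e3 e4 + 150*sqrt(3)/2693*e4 e5


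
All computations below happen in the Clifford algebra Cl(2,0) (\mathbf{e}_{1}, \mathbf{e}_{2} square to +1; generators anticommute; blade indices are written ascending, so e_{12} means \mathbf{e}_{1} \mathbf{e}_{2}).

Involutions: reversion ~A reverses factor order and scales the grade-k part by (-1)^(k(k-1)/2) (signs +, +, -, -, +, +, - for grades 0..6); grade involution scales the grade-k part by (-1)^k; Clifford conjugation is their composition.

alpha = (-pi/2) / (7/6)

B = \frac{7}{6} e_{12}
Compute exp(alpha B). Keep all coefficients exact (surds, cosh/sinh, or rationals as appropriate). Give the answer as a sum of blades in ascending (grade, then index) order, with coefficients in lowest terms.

B^2 = (\frac{7}{6})^2*(e_{12})^2 = \frac{49}{36}*(-1) = -\frac{49}{36} (a basis 2-blade squares to minus the product of its generators' squares).
B^2 = -\frac{49}{36} — B^2 < 0, so the exponential closes trigonometrically: l = \frac{7}{6}, alpha*l = - \frac{\pi}{2}, so exp(alpha B) = cos(- \frac{\pi}{2}) + (sin(- \frac{\pi}{2})/(\frac{7}{6}))*B = 0 + (- \frac{6}{7})*B.
Answer: -e_{12}


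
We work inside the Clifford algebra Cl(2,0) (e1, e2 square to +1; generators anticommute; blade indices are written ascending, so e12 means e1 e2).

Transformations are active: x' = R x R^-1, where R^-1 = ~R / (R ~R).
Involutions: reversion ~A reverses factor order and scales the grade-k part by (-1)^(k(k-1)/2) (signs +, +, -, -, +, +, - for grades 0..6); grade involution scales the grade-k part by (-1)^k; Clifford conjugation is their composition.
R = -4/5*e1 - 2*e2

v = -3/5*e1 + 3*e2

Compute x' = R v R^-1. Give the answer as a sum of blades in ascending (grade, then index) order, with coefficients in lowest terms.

~R = -4/5*e1 - 2*e2, and R ~R = 116/25, so R^-1 = ~R / (116/25).
R v = -138/25 - 18/5*e12
Answer: 363/145*e1 + 51/29*e2


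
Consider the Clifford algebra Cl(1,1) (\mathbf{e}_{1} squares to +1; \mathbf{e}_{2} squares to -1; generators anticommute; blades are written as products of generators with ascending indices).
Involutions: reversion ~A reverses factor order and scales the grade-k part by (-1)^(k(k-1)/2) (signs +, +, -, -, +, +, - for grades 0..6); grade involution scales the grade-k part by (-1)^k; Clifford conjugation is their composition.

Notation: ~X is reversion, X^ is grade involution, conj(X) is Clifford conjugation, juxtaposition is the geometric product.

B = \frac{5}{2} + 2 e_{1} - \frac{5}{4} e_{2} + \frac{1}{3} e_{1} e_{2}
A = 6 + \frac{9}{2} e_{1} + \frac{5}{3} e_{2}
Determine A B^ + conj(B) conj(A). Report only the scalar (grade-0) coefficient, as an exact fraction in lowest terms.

first term: \frac{47}{12} - \frac{7}{36} e_{1} + \frac{79}{6} e_{2} + \frac{263}{24} e_{1} e_{2}
second term: \frac{313}{12} - \frac{857}{36} e_{1} + \frac{11}{6} e_{2} + \frac{167}{24} e_{1} e_{2}
Answer: 30


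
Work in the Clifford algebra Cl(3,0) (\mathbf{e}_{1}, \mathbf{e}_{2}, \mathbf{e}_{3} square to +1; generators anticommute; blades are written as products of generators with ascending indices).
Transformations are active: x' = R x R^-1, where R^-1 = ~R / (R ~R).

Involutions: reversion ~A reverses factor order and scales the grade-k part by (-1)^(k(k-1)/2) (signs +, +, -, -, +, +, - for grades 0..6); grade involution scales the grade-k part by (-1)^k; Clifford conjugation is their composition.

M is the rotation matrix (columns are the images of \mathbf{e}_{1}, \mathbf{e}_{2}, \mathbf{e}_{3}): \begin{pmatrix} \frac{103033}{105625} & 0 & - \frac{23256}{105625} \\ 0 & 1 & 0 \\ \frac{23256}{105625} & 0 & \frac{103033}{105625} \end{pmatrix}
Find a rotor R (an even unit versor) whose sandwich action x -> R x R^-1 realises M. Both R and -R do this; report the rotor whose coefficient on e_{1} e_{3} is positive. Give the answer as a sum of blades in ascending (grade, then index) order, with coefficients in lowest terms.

Method: write R = a + b12*e_{1} e_{2} + b13*e_{1} e_{3} + b23*e_{2} e_{3} with a^2 + b12^2 + b13^2 + b23^2 = 1 (so R^-1 = ~R). Expanding the columns R e_j ~R gives tr M = 4a^2 - 1 and, from the antisymmetric part, M21 - M12 = -4a*b12, M13 - M31 = 4a*b13, M32 - M23 = -4a*b23.
Here tr M = \frac{311691}{105625}, so a^2 = (1 + tr M)/4 = \frac{104329}{105625} and a = ±\frac{323}{325}. Taking a = \frac{323}{325}: M21 - M12 = 0, M13 - M31 = -\frac{46512}{105625}, M32 - M23 = 0, giving b12 = 0, b13 = -\frac{36}{325}, b23 = 0, i.e. R = \frac{323}{325} - \frac{36}{325} e_{1} e_{3}.
Its e_{1} e_{3} coefficient is negative, so report the other preimage -R.
Answer: -\frac{323}{325} + \frac{36}{325} e_{1} e_{3}. Key observation: the double cover Spin(3) -> SO(3) sends R and -R to the same matrix (trace \frac{311691}{105625} here), so the stated sign of the e_{1} e_{3} coefficient is what selects one sheet.


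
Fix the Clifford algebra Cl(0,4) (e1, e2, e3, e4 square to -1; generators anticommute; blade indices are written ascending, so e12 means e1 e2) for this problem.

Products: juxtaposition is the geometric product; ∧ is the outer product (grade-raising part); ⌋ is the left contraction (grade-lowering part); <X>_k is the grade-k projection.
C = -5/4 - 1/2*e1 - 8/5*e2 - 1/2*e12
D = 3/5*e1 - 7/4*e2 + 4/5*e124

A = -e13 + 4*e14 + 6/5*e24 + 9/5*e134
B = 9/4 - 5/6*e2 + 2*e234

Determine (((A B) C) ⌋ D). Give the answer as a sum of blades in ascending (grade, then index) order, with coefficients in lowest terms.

step 1: 12/5*e3 - e4 - 18/5*e12 - 9/4*e13 + 9*e14 + 27/10*e24 - 53/6*e123 + 4/3*e124 + 81/20*e134 - 3/2*e1234
step 2: -9/5 - 144/25*e1 + 9/5*e2 - 151/24*e3 - 2071/300*e4 + 9/2*e12 + 871/48*e13 - 457/30*e14 - 1021/600*e23 + 23/120*e24 + 51/40*e34 + 749/120*e123 + 713/60*e124 - 597/80*e134 + 111/40*e234 - 921/200*e1234
step 3: 24169/1500 - 37/30*e1 - 2711/300*e2 - 18/5*e4 + 2071/375*e12 + 36/25*e14 + 576/125*e24 - 36/25*e124
Answer: 24169/1500 - 37/30*e1 - 2711/300*e2 - 18/5*e4 + 2071/375*e12 + 36/25*e14 + 576/125*e24 - 36/25*e124


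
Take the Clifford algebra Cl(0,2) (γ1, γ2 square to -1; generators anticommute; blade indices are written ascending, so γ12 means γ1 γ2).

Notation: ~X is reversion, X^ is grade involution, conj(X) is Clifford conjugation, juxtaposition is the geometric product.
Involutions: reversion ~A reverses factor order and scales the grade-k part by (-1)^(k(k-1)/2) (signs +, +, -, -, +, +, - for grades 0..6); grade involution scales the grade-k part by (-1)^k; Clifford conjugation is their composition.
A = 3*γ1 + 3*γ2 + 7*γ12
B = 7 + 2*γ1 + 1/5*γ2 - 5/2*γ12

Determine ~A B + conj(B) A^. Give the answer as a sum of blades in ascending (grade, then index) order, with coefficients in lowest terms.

first term: -241/10 + 149/10*γ1 + 29/2*γ2 - 272/5*γ12
second term: -241/10 - 149/10*γ1 - 29/2*γ2 + 272/5*γ12
Answer: -241/5


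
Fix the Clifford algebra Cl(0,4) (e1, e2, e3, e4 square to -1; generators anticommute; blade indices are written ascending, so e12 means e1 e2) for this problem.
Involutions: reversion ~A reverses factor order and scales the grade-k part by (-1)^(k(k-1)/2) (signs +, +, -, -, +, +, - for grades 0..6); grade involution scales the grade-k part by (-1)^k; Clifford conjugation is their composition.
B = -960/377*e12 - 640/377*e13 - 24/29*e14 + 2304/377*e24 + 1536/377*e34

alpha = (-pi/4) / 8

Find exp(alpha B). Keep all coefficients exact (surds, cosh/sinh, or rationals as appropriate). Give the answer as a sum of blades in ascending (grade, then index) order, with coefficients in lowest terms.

B^2 term by term: the squares give (-960/377)^2*(e12)^2 + (-640/377)^2*(e13)^2 + (-24/29)^2*(e14)^2 + (2304/377)^2*(e24)^2 + (1536/377)^2*(e34)^2 = 921600/142129*(-1) + 409600/142129*(-1) + 576/841*(-1) + 5308416/142129*(-1) + 2359296/142129*(-1) = -64 (each basis 2-blade squares to minus the product of its generators' squares); cross terms between blades sharing an index anticommute and cancel; the commuting (index-disjoint) pairs give grade-4 terms 2*c*c'*(blade product), which cancel blade by blade — e1234: -2949120/142129 + 2949120/142129 = 0 — confirming B is simple. So B^2 = -64.
B^2 = -64 — the negative square puts this in the circular regime; l = 8, alpha*l = -pi/4, so exp(alpha B) = cos(-pi/4) + (sin(-pi/4)/8)*B = sqrt(2)/2 + (-sqrt(2)/16)*B.
Answer: sqrt(2)/2 + 60*sqrt(2)/377*e12 + 40*sqrt(2)/377*e13 + 3*sqrt(2)/58*e14 - 144*sqrt(2)/377*e24 - 96*sqrt(2)/377*e34


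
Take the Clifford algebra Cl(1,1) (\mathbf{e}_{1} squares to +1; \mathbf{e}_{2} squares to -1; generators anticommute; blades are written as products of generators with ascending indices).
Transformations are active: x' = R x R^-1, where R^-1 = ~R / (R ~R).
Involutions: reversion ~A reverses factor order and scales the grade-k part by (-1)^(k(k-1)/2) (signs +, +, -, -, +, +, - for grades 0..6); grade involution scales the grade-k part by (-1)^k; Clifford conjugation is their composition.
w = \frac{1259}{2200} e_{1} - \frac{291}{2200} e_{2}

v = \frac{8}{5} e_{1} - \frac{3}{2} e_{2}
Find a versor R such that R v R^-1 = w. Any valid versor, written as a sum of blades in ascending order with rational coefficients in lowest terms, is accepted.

Sketch: the shared square \frac{31}{100} makes R = v + w = \frac{4779}{2200} e_{1} - \frac{3591}{2200} e_{2} the natural versor; its sandwich fixes that direction, negates (v - w)/2, and sends v to w.
Answer: \frac{4779}{2200} e_{1} - \frac{3591}{2200} e_{2}


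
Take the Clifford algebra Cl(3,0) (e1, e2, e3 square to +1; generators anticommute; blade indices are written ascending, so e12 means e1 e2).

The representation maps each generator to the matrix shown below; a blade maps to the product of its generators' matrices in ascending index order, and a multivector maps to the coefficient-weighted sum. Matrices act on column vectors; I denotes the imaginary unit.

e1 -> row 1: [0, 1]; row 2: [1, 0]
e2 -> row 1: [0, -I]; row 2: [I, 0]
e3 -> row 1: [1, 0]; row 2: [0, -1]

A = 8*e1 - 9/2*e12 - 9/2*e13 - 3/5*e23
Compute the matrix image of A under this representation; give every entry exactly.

Bivector images (products of the table entries): rho(e12) = rho(e1)rho(e2) = row 1: [I, 0]; row 2: [0, -I]; rho(e13) = rho(e1)rho(e3) = row 1: [0, -1]; row 2: [1, 0]; rho(e23) = rho(e2)rho(e3) = row 1: [0, I]; row 2: [I, 0].
M = (8)*rho(e1) + (-9/2)*rho(e12) + (-9/2)*rho(e13) + (-3/5)*rho(e23), summed entrywise:
Answer: row 1: [-9*I/2, 25/2 - 3*I/5]; row 2: [7/2 - 3*I/5, 9*I/2]


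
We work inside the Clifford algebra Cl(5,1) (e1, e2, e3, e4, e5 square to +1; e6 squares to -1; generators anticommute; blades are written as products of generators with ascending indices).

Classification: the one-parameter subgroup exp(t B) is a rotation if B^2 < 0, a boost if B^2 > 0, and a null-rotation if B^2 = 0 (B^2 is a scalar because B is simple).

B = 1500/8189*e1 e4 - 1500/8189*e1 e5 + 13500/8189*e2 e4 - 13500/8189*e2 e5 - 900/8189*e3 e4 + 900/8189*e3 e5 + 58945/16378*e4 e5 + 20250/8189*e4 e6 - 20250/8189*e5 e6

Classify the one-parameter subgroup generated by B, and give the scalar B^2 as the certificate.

B^2 term by term: the squares give (1500/8189)^2*(e1 e4)^2 + (-1500/8189)^2*(e1 e5)^2 + (13500/8189)^2*(e2 e4)^2 + (-13500/8189)^2*(e2 e5)^2 + (-900/8189)^2*(e3 e4)^2 + (900/8189)^2*(e3 e5)^2 + (58945/16378)^2*(e4 e5)^2 + (20250/8189)^2*(e4 e6)^2 + (-20250/8189)^2*(e5 e6)^2 = 2250000/67059721*(-1) + 2250000/67059721*(-1) + 182250000/67059721*(-1) + 182250000/67059721*(-1) + 810000/67059721*(-1) + 810000/67059721*(-1) + 3474513025/268238884*(-1) + 410062500/67059721*(+1) + 410062500/67059721*(+1) = -25/4 (each basis 2-blade squares to minus the product of its generators' squares); cross terms between blades sharing an index anticommute and cancel; the commuting (index-disjoint) pairs give grade-4 terms 2*c*c'*(blade product), which cancel blade by blade — e1 e2 e4 e5: 40500000/67059721 - 40500000/67059721 = 0; e1 e3 e4 e5: -2700000/67059721 + 2700000/67059721 = 0; e1 e4 e5 e6: -60750000/67059721 + 60750000/67059721 = 0; e2 e3 e4 e5: -24300000/67059721 + 24300000/67059721 = 0; e2 e4 e5 e6: -546750000/67059721 + 546750000/67059721 = 0; e3 e4 e5 e6: 36450000/67059721 - 36450000/67059721 = 0 — confirming B is simple. So B^2 = -25/4.
Answer: rotation, certificate B^2 = -25/4. Key observation: B^2 = -25/4 is a conjugation invariant, so its sign decides the class regardless of the surface form of B.


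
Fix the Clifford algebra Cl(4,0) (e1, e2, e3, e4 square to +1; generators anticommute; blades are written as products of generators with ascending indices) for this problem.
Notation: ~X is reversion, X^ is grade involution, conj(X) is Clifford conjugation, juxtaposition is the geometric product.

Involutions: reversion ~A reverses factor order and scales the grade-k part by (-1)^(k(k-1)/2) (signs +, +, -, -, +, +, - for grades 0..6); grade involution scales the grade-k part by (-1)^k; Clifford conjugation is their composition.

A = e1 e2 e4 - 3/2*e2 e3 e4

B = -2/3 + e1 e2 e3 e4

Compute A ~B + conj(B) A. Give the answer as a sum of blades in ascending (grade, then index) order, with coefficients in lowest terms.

first term: -3/2*e1 + e3 - 2/3*e1 e2 e4 + e2 e3 e4
second term: 3/2*e1 - e3 - 2/3*e1 e2 e4 + e2 e3 e4
Answer: -4/3*e1 e2 e4 + 2*e2 e3 e4


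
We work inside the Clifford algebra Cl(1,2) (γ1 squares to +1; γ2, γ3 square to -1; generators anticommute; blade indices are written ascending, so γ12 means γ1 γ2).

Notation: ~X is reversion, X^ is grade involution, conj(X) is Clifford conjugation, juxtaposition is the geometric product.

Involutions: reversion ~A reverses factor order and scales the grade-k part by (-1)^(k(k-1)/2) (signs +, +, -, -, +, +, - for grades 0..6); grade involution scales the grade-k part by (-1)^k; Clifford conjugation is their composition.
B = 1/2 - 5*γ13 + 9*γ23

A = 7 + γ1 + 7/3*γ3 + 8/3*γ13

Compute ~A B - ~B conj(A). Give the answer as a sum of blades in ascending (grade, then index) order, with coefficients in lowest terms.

first term: 101/6 - 67/6*γ1 + 21*γ2 - 23/6*γ3 - 24*γ12 - 109/3*γ13 + 63*γ23 + 9*γ123
second term: -59/6 + 67/6*γ1 - 21*γ2 + 23/6*γ3 - 24*γ12 + 101/3*γ13 - 63*γ23 + 9*γ123
Answer: 80/3 - 67/3*γ1 + 42*γ2 - 23/3*γ3 - 70*γ13 + 126*γ23


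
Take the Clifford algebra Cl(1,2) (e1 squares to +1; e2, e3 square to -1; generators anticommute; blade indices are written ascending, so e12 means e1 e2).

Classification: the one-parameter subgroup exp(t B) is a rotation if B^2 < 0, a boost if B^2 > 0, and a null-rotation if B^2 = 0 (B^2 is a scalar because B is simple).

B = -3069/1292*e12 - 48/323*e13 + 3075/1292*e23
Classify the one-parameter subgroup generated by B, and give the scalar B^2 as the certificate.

B^2 term by term: the squares give (-3069/1292)^2*(e12)^2 + (-48/323)^2*(e13)^2 + (3075/1292)^2*(e23)^2 = 9418761/1669264*(+1) + 2304/104329*(+1) + 9455625/1669264*(-1) = 0 (each basis 2-blade squares to minus the product of its generators' squares); cross terms between blades sharing an index anticommute and cancel. So B^2 = 0.
Answer: null-rotation, certificate B^2 = 0. Note: conjugating B changes its blade decomposition but never the scalar B^2 = 0, whose sign settles the classification.


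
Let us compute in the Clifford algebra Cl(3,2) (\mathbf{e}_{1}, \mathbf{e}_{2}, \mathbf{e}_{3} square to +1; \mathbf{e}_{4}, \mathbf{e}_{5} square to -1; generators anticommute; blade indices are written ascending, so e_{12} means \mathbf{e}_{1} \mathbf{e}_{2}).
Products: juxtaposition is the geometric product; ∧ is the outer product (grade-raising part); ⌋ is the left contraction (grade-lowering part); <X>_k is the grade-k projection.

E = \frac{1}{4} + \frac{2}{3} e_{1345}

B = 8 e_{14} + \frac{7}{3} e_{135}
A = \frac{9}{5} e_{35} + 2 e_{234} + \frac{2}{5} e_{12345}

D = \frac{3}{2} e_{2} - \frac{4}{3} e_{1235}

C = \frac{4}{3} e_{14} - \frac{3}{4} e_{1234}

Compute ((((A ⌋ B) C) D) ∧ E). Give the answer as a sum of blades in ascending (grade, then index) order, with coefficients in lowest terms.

step 1: \frac{21}{5} e_{1}
step 2: \frac{28}{5} e_{4} - \frac{63}{20} e_{234}
step 3: -\frac{42}{5} e_{24} - \frac{189}{40} e_{34} + \frac{21}{5} e_{145} + \frac{112}{15} e_{12345}
step 4: -\frac{21}{10} e_{24} - \frac{189}{160} e_{34} + \frac{21}{20} e_{145} + \frac{28}{15} e_{12345}
Answer: -\frac{21}{10} e_{24} - \frac{189}{160} e_{34} + \frac{21}{20} e_{145} + \frac{28}{15} e_{12345}


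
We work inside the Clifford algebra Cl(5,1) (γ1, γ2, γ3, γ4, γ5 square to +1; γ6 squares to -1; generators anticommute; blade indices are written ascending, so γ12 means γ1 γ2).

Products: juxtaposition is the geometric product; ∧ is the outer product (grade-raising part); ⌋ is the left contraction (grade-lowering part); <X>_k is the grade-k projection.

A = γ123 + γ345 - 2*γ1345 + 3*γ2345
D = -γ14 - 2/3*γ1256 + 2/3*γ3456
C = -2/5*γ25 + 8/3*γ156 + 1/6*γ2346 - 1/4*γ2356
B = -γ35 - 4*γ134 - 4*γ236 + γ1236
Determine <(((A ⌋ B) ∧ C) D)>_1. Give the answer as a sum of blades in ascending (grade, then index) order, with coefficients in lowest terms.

step 1: -γ6
step 2: 2/5*γ256
step 3: 4/15*γ1 + 4/15*γ234 + 2/5*γ12456
step 4: 4/15*γ1
Answer: 4/15*γ1


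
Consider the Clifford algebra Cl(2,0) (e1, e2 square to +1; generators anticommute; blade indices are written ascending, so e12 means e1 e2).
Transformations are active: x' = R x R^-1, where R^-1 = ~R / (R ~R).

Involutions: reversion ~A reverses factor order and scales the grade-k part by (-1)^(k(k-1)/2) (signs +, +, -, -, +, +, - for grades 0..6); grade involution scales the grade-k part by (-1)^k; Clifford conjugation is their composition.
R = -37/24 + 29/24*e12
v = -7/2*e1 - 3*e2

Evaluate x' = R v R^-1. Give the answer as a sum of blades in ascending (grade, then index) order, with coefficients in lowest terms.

~R = -37/24 - 29/24*e12, and R ~R = 1105/288, so R^-1 = ~R / (1105/288).
R v = 85/48*e1 + 425/48*e2
Answer: 27/13*e1 - 107/26*e2


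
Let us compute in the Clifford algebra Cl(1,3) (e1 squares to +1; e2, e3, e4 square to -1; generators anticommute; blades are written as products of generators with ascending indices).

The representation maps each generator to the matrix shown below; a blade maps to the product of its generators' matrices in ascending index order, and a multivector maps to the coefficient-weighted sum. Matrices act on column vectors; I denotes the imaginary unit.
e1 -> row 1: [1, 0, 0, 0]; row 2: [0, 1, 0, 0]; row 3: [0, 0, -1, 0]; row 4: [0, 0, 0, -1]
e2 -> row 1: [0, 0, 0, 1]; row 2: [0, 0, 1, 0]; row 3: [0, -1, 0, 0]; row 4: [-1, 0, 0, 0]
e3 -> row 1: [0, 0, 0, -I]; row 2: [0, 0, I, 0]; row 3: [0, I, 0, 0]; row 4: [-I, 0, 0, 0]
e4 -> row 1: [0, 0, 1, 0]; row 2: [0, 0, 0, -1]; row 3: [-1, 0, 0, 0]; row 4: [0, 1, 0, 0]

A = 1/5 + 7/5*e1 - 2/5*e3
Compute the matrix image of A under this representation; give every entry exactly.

M = (1/5)*1 + (7/5)*rho(e1) + (-2/5)*rho(e3), summed entrywise (1 is the identity matrix):
Answer: row 1: [8/5, 0, 0, 2*I/5]; row 2: [0, 8/5, -2*I/5, 0]; row 3: [0, -2*I/5, -6/5, 0]; row 4: [2*I/5, 0, 0, -6/5]


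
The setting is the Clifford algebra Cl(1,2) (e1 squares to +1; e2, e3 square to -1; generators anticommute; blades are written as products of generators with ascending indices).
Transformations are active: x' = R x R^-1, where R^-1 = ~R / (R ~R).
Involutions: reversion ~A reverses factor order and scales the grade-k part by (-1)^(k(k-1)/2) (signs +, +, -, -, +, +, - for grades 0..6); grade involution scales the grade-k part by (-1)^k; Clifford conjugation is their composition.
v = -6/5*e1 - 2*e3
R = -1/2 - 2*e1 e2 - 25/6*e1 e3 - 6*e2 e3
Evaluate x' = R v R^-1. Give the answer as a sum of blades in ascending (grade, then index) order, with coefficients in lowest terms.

~R = -1/2 + 2*e1 e2 + 25/6*e1 e3 + 6*e2 e3, and R ~R = 134/9, so R^-1 = ~R / (134/9).
R v = -116/15*e1 - 72/5*e2 - 4*e3 + 56/5*e1 e2 e3
Answer: -2448/335*e1 - 1776/335*e2 + 1768/335*e3


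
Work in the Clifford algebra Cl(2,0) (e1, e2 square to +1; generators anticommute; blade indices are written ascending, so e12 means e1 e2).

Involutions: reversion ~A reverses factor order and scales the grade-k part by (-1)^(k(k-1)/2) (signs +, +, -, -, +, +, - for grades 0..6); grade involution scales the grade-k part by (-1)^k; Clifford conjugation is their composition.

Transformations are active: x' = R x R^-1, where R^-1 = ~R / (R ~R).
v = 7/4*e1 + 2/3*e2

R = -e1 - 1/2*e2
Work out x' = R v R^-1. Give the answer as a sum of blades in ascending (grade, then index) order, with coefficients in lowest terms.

~R = -e1 - 1/2*e2, and R ~R = 5/4, so R^-1 = ~R / (5/4).
R v = -25/12 + 5/24*e12
Answer: 19/12*e1 + e2


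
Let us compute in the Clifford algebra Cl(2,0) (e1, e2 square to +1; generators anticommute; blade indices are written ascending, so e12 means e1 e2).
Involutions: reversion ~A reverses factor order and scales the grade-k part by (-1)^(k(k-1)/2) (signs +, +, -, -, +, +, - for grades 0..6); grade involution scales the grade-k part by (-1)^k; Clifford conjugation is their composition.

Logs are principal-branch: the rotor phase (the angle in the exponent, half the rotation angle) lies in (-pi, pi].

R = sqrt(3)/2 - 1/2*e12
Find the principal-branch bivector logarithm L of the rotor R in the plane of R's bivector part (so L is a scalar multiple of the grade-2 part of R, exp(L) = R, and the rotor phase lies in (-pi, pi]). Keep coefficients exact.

The scalar part of R is sqrt(3)/2, which fixes the principal-branch rotor phase; the unit plane is then the bivector part divided by the sine of that phase, and L is that plane scaled by the phase.
Concretely: cos(phase) = sqrt(3)/2 gives phase = ±pi/6, and since phase/sin(phase) is even the sign is immaterial: L = (phase/sin(phase)) * <R>_2 = (pi/3) * <R>_2.
Answer: -pi/6*e12


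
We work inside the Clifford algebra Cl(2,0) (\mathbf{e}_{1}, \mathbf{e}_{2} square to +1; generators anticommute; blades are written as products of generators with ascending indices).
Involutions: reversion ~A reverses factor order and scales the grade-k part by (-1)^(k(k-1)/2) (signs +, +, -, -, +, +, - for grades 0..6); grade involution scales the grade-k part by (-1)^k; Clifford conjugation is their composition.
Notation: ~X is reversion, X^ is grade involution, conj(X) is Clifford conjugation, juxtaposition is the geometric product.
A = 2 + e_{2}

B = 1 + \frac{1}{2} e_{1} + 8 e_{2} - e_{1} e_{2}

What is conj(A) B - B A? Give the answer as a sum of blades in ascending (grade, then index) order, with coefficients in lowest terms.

first term: -6 + 15 e_{2} - \frac{3}{2} e_{1} e_{2}
second term: 10 + 17 e_{2} - \frac{3}{2} e_{1} e_{2}
Answer: -16 - 2 e_{2}


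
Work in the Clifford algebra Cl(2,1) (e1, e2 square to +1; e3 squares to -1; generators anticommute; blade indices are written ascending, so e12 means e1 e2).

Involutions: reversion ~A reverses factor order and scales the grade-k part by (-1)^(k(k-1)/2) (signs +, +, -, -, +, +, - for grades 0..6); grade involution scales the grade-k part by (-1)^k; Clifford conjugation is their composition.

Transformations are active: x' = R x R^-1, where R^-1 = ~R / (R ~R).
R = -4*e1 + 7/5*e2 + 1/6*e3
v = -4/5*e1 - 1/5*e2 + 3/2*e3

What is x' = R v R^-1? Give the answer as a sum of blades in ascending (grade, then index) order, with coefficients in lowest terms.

~R = -4*e1 + 7/5*e2 + 1/6*e3, and R ~R = 16139/900, so R^-1 = ~R / (16139/900).
R v = 267/100 + 48/25*e12 - 88/15*e13 + 32/15*e23
Answer: -31564/80695*e1 + 49781/80695*e2 - 46815/32278*e3


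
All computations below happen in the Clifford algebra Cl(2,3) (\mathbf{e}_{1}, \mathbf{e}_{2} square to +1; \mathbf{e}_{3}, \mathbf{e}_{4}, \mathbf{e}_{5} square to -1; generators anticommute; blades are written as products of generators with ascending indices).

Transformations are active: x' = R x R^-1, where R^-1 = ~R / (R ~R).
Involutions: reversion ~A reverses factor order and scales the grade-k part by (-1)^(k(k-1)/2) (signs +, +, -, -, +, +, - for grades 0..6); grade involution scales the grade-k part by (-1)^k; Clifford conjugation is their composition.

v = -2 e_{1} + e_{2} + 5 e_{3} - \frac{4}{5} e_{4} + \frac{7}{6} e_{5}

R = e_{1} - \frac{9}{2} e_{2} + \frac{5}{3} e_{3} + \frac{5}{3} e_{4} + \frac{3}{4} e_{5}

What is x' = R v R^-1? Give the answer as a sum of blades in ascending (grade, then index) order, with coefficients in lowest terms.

~R = e_{1} - \frac{9}{2} e_{2} + \frac{5}{3} e_{3} + \frac{5}{3} e_{4} + \frac{3}{4} e_{5}, and R ~R = \frac{2179}{144}, so R^-1 = ~R / (\frac{2179}{144}).
R v = -\frac{115}{8} - 8 e_{1} e_{2} + \frac{25}{3} e_{1} e_{3} + \frac{38}{15} e_{1} e_{4} + \frac{8}{3} e_{1} e_{5} - \frac{145}{6} e_{2} e_{3} + \frac{29}{15} e_{2} e_{4} - 6 e_{2} e_{5} - \frac{29}{3} e_{3} e_{4} - \frac{65}{36} e_{3} e_{5} + \frac{229}{90} e_{4} e_{5}
Answer: \frac{218}{2179} e_{1} + \frac{16451}{2179} e_{2} - \frac{17795}{2179} e_{3} - \frac{25784}{10895} e_{4} - \frac{33883}{13074} e_{5}


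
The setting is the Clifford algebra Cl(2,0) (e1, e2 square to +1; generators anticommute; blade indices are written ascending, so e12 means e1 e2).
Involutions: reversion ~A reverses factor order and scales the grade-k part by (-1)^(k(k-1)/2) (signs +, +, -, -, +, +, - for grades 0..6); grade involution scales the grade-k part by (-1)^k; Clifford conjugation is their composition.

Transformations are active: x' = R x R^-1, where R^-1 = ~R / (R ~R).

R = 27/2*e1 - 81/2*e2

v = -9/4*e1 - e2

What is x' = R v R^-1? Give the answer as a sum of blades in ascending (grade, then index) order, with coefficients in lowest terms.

~R = 27/2*e1 - 81/2*e2, and R ~R = 3645/2, so R^-1 = ~R / (3645/2).
R v = 81/8 - 837/8*e12
Answer: 12/5*e1 + 11/20*e2


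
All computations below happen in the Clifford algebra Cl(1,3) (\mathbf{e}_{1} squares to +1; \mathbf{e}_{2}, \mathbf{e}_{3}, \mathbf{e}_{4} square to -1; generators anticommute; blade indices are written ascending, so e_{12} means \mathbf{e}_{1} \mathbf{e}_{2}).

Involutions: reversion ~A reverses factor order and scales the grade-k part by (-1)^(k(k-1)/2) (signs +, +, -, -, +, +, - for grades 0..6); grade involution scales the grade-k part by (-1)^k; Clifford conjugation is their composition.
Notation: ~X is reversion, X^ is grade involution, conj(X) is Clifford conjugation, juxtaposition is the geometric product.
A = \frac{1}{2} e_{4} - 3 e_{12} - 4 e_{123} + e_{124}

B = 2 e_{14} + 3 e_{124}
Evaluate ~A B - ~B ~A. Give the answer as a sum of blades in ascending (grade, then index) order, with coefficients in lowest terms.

first term: 3 + e_{1} + 2 e_{2} + 9 e_{4} - \frac{3}{2} e_{12} - 6 e_{24} + 12 e_{34} + 8 e_{234}
second term: -3 + e_{1} - 2 e_{2} - 9 e_{4} + \frac{3}{2} e_{12} - 6 e_{24} + 12 e_{34} + 8 e_{234}
Answer: 6 + 4 e_{2} + 18 e_{4} - 3 e_{12}


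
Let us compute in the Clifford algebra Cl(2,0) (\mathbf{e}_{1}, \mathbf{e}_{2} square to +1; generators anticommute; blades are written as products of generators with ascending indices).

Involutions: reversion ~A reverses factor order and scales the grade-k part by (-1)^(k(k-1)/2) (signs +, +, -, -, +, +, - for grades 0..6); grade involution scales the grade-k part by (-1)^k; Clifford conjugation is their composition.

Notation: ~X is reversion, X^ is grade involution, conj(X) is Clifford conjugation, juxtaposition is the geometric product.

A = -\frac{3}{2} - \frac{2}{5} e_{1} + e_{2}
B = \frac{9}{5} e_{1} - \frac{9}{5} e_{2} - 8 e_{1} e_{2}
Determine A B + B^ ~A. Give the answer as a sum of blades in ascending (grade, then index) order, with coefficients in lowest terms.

first term: -\frac{63}{25} + \frac{53}{10} e_{1} + \frac{59}{10} e_{2} + \frac{273}{25} e_{1} e_{2}
second term: \frac{63}{25} - \frac{53}{10} e_{1} - \frac{59}{10} e_{2} + \frac{273}{25} e_{1} e_{2}
Answer: \frac{546}{25} e_{1} e_{2}
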